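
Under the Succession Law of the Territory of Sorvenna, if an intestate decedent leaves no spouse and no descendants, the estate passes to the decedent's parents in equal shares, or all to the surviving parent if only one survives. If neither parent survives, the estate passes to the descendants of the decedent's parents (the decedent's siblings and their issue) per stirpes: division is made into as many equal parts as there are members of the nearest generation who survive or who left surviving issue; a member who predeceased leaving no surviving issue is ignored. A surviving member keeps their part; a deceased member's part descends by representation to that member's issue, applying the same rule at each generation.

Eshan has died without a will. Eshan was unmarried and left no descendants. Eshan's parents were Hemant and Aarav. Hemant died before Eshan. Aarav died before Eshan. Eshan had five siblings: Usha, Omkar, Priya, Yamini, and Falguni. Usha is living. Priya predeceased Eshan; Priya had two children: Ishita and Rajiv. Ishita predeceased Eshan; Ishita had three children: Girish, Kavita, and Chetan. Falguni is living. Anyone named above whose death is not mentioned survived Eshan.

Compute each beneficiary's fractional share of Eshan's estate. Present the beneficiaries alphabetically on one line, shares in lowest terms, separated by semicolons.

Chetan 1/30; Falguni 1/5; Girish 1/30; Kavita 1/30; Omkar 1/5; Rajiv 1/10; Usha 1/5; Yamini 1/5

Neither parent survives and there are no descendants, so the estate passes to Eshan's siblings and their issue per stirpes.
The estate is divided into 5 equal shares of 1/5 among Usha, Omkar, Priya, Yamini, Falguni.
Usha is living and takes 1/5.
Omkar is living and takes 1/5.
Priya predeceased; the 1/5 allotted to Priya's branch passes to Priya's issue by representation.
The 1/5 is divided into 2 equal shares of 1/10 among Ishita, Rajiv.
Ishita predeceased; the 1/10 allotted to Ishita's branch passes to Ishita's issue by representation.
The 1/10 is divided into 3 equal shares of 1/30 among Girish, Kavita, Chetan.
Girish is living and takes 1/30.
Kavita is living and takes 1/30.
Chetan is living and takes 1/30.
Rajiv is living and takes 1/10.
Yamini is living and takes 1/5.
Falguni is living and takes 1/5.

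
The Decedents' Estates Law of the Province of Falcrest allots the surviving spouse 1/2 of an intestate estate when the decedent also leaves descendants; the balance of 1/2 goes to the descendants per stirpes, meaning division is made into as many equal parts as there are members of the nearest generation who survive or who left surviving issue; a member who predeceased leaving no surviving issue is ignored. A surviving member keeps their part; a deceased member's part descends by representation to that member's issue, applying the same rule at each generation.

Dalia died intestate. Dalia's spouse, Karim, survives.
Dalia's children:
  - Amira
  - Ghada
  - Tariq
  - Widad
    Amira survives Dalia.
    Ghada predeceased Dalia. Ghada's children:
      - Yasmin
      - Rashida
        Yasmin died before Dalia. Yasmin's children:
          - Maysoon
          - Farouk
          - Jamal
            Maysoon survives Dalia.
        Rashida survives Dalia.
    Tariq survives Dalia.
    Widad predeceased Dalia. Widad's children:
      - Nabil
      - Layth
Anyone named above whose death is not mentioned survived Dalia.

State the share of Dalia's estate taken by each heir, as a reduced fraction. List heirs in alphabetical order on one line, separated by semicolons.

Karim, as surviving spouse, takes 1/2.
The remaining 1/2 passes to Dalia's descendants per stirpes.
The 1/2 is divided into 4 equal shares of 1/8 among Amira, Ghada, Tariq, Widad.
Amira is living and takes 1/8.
Ghada predeceased; the 1/8 allotted to Ghada's branch passes to Ghada's issue by representation.
The 1/8 is divided into 2 equal shares of 1/16 among Yasmin, Rashida.
Yasmin predeceased; the 1/16 allotted to Yasmin's branch passes to Yasmin's issue by representation.
The 1/16 is divided into 3 equal shares of 1/48 among Maysoon, Farouk, Jamal.
Maysoon is living and takes 1/48.
Farouk is living and takes 1/48.
Jamal is living and takes 1/48.
Rashida is living and takes 1/16.
Tariq is living and takes 1/8.
Widad predeceased; the 1/8 allotted to Widad's branch passes to Widad's issue by representation.
The 1/8 is divided into 2 equal shares of 1/16 among Nabil, Layth.
Nabil is living and takes 1/16.
Layth is living and takes 1/16.

Amira 1/8; Farouk 1/48; Jamal 1/48; Karim 1/2; Layth 1/16; Maysoon 1/48; Nabil 1/16; Rashida 1/16; Tariq 1/8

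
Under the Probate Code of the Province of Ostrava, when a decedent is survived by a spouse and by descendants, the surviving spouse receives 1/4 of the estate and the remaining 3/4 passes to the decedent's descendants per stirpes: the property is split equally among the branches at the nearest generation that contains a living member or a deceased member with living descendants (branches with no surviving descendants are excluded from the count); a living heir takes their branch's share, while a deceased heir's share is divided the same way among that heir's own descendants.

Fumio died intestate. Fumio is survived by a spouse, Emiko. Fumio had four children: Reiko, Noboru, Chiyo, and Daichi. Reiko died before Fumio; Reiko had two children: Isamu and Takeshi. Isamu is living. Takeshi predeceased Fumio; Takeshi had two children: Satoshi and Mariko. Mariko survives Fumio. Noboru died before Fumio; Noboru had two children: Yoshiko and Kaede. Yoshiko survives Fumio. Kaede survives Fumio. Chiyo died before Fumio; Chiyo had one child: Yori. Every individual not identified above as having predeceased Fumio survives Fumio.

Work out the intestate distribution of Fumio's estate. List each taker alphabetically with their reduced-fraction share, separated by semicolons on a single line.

Emiko, as surviving spouse, takes 1/4.
The remaining 3/4 passes to Fumio's descendants per stirpes.
The 3/4 is divided into 4 equal shares of 3/16 among Reiko, Noboru, Chiyo, Daichi.
Reiko predeceased; the 3/16 allotted to Reiko's branch passes to Reiko's issue by representation.
The 3/16 is divided into 2 equal shares of 3/32 among Isamu, Takeshi.
Isamu is living and takes 3/32.
Takeshi predeceased; the 3/32 allotted to Takeshi's branch passes to Takeshi's issue by representation.
The 3/32 is divided into 2 equal shares of 3/64 among Satoshi, Mariko.
Satoshi is living and takes 3/64.
Mariko is living and takes 3/64.
Noboru predeceased; the 3/16 allotted to Noboru's branch passes to Noboru's issue by representation.
The 3/16 is divided into 2 equal shares of 3/32 among Yoshiko, Kaede.
Yoshiko is living and takes 3/32.
Kaede is living and takes 3/32.
Chiyo predeceased; the 3/16 allotted to Chiyo's branch passes to Chiyo's issue by representation.
Yori is the sole taker at this level and receives the full 3/16.
Daichi is living and takes 3/16.

Daichi 3/16; Emiko 1/4; Isamu 3/32; Kaede 3/32; Mariko 3/64; Satoshi 3/64; Yori 3/16; Yoshiko 3/32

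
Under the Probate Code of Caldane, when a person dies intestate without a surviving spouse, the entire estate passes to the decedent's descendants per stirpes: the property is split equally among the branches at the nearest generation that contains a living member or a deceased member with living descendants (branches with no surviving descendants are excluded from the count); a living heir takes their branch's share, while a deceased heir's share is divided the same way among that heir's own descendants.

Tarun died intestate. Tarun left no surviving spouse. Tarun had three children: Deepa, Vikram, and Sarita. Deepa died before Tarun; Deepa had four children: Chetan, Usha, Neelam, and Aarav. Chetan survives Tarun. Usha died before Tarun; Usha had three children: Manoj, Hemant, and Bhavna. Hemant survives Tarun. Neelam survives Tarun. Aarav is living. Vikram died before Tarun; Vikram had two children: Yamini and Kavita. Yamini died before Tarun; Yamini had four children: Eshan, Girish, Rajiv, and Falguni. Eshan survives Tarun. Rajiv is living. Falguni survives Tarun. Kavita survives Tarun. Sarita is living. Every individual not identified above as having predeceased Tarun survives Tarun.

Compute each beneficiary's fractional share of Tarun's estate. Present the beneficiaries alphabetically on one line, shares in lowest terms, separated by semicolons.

There is no surviving spouse, so the entire estate passes to Tarun's descendants per stirpes.
The estate is divided into 3 equal shares of 1/3 among Deepa, Vikram, Sarita.
Deepa predeceased; the 1/3 allotted to Deepa's branch passes to Deepa's issue by representation.
The 1/3 is divided into 4 equal shares of 1/12 among Chetan, Usha, Neelam, Aarav.
Chetan is living and takes 1/12.
Usha predeceased; the 1/12 allotted to Usha's branch passes to Usha's issue by representation.
The 1/12 is divided into 3 equal shares of 1/36 among Manoj, Hemant, Bhavna.
Manoj is living and takes 1/36.
Hemant is living and takes 1/36.
Bhavna is living and takes 1/36.
Neelam is living and takes 1/12.
Aarav is living and takes 1/12.
Vikram predeceased; the 1/3 allotted to Vikram's branch passes to Vikram's issue by representation.
The 1/3 is divided into 2 equal shares of 1/6 among Yamini, Kavita.
Yamini predeceased; the 1/6 allotted to Yamini's branch passes to Yamini's issue by representation.
The 1/6 is divided into 4 equal shares of 1/24 among Eshan, Girish, Rajiv, Falguni.
Eshan is living and takes 1/24.
Girish is living and takes 1/24.
Rajiv is living and takes 1/24.
Falguni is living and takes 1/24.
Kavita is living and takes 1/6.
Sarita is living and takes 1/3.

Aarav 1/12; Bhavna 1/36; Chetan 1/12; Eshan 1/24; Falguni 1/24; Girish 1/24; Hemant 1/36; Kavita 1/6; Manoj 1/36; Neelam 1/12; Rajiv 1/24; Sarita 1/3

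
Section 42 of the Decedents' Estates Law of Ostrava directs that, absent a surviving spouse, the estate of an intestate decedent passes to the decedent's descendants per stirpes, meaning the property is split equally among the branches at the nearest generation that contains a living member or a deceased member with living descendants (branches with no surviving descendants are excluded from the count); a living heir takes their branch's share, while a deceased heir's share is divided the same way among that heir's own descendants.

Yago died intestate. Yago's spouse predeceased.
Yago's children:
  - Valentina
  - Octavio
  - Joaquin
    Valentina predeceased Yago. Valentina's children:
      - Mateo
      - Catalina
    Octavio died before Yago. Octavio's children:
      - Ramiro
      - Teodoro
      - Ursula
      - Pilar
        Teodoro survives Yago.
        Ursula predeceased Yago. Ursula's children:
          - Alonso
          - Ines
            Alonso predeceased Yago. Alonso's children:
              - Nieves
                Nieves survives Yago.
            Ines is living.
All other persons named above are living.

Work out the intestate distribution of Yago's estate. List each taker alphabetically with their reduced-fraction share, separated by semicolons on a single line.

Catalina 1/6; Ines 1/24; Joaquin 1/3; Mateo 1/6; Nieves 1/24; Pilar 1/12; Ramiro 1/12; Teodoro 1/12

There is no surviving spouse, so the entire estate passes to Yago's descendants per stirpes.
The estate is divided into 3 equal shares of 1/3 among Valentina, Octavio, Joaquin.
Valentina predeceased; the 1/3 allotted to Valentina's branch passes to Valentina's issue by representation.
The 1/3 is divided into 2 equal shares of 1/6 among Mateo, Catalina.
Mateo is living and takes 1/6.
Catalina is living and takes 1/6.
Octavio predeceased; the 1/3 allotted to Octavio's branch passes to Octavio's issue by representation.
The 1/3 is divided into 4 equal shares of 1/12 among Ramiro, Teodoro, Ursula, Pilar.
Ramiro is living and takes 1/12.
Teodoro is living and takes 1/12.
Ursula predeceased; the 1/12 allotted to Ursula's branch passes to Ursula's issue by representation.
The 1/12 is divided into 2 equal shares of 1/24 among Alonso, Ines.
Alonso predeceased; the 1/24 allotted to Alonso's branch passes to Alonso's issue by representation.
Nieves is the sole taker at this level and receives the full 1/24.
Ines is living and takes 1/24.
Pilar is living and takes 1/12.
Joaquin is living and takes 1/3.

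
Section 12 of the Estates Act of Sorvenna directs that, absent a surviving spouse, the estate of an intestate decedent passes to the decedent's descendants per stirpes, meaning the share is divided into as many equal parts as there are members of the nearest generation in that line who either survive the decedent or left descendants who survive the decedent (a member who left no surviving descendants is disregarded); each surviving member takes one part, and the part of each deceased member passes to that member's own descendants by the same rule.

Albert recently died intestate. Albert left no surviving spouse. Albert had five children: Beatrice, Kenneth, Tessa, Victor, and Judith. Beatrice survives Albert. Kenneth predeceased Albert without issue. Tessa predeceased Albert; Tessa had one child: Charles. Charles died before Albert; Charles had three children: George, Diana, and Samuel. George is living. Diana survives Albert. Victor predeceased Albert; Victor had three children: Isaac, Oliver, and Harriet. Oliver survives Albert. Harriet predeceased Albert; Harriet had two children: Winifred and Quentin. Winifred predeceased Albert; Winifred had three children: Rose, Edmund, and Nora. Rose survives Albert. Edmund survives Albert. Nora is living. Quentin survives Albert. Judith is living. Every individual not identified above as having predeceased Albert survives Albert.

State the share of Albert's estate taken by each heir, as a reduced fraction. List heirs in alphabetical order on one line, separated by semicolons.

Beatrice 1/4; Diana 1/12; Edmund 1/72; George 1/12; Isaac 1/12; Judith 1/4; Nora 1/72; Oliver 1/12; Quentin 1/24; Rose 1/72; Samuel 1/12

There is no surviving spouse, so the entire estate passes to Albert's descendants per stirpes.
Kenneth left no surviving issue, so that branch lapses and is disregarded.
The estate is divided into 4 equal shares of 1/4 among Beatrice, Tessa, Victor, Judith.
Beatrice is living and takes 1/4.
Tessa predeceased; the 1/4 allotted to Tessa's branch passes to Tessa's issue by representation.
Charles's line is the sole branch at this level, so the full 1/4 passes to Charles's issue by representation.
The 1/4 is divided into 3 equal shares of 1/12 among George, Diana, Samuel.
George is living and takes 1/12.
Diana is living and takes 1/12.
Samuel is living and takes 1/12.
Victor predeceased; the 1/4 allotted to Victor's branch passes to Victor's issue by representation.
The 1/4 is divided into 3 equal shares of 1/12 among Isaac, Oliver, Harriet.
Isaac is living and takes 1/12.
Oliver is living and takes 1/12.
Harriet predeceased; the 1/12 allotted to Harriet's branch passes to Harriet's issue by representation.
The 1/12 is divided into 2 equal shares of 1/24 among Winifred, Quentin.
Winifred predeceased; the 1/24 allotted to Winifred's branch passes to Winifred's issue by representation.
The 1/24 is divided into 3 equal shares of 1/72 among Rose, Edmund, Nora.
Rose is living and takes 1/72.
Edmund is living and takes 1/72.
Nora is living and takes 1/72.
Quentin is living and takes 1/24.
Judith is living and takes 1/4.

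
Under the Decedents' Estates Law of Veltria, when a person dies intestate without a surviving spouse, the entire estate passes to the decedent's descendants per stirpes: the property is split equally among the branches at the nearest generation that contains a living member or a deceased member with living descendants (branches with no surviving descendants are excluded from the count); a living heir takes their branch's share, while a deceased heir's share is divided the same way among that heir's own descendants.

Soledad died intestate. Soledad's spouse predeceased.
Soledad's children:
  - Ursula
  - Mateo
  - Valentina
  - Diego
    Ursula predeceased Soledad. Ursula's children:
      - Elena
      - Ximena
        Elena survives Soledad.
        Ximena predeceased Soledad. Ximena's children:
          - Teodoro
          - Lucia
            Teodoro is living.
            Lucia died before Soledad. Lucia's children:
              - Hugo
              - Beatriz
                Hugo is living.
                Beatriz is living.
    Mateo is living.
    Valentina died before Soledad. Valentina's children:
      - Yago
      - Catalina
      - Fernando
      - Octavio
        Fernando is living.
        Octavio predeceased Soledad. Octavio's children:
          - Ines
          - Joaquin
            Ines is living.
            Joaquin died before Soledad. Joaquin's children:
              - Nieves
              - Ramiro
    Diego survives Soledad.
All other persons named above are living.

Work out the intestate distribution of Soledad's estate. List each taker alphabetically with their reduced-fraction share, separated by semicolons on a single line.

Beatriz 1/32; Catalina 1/16; Diego 1/4; Elena 1/8; Fernando 1/16; Hugo 1/32; Ines 1/32; Mateo 1/4; Nieves 1/64; Ramiro 1/64; Teodoro 1/16; Yago 1/16

There is no surviving spouse, so the entire estate passes to Soledad's descendants per stirpes.
The estate is divided into 4 equal shares of 1/4 among Ursula, Mateo, Valentina, Diego.
Ursula predeceased; the 1/4 allotted to Ursula's branch passes to Ursula's issue by representation.
The 1/4 is divided into 2 equal shares of 1/8 among Elena, Ximena.
Elena is living and takes 1/8.
Ximena predeceased; the 1/8 allotted to Ximena's branch passes to Ximena's issue by representation.
The 1/8 is divided into 2 equal shares of 1/16 among Teodoro, Lucia.
Teodoro is living and takes 1/16.
Lucia predeceased; the 1/16 allotted to Lucia's branch passes to Lucia's issue by representation.
The 1/16 is divided into 2 equal shares of 1/32 among Hugo, Beatriz.
Hugo is living and takes 1/32.
Beatriz is living and takes 1/32.
Mateo is living and takes 1/4.
Valentina predeceased; the 1/4 allotted to Valentina's branch passes to Valentina's issue by representation.
The 1/4 is divided into 4 equal shares of 1/16 among Yago, Catalina, Fernando, Octavio.
Yago is living and takes 1/16.
Catalina is living and takes 1/16.
Fernando is living and takes 1/16.
Octavio predeceased; the 1/16 allotted to Octavio's branch passes to Octavio's issue by representation.
The 1/16 is divided into 2 equal shares of 1/32 among Ines, Joaquin.
Ines is living and takes 1/32.
Joaquin predeceased; the 1/32 allotted to Joaquin's branch passes to Joaquin's issue by representation.
The 1/32 is divided into 2 equal shares of 1/64 among Nieves, Ramiro.
Nieves is living and takes 1/64.
Ramiro is living and takes 1/64.
Diego is living and takes 1/4.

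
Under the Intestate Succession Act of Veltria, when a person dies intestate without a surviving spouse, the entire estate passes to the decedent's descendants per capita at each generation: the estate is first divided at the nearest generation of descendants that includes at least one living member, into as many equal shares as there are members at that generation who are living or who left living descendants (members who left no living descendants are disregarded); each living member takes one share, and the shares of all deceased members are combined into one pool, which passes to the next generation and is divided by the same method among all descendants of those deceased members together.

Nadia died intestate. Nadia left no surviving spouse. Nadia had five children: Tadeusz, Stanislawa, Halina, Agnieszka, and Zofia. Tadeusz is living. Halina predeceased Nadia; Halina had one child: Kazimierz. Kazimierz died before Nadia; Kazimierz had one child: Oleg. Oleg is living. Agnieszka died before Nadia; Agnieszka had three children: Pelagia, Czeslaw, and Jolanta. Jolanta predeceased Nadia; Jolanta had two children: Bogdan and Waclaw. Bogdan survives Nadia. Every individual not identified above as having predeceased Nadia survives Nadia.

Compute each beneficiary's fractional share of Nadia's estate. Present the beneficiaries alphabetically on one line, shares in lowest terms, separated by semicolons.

Bogdan 1/15; Czeslaw 1/10; Oleg 1/15; Pelagia 1/10; Stanislawa 1/5; Tadeusz 1/5; Waclaw 1/15; Zofia 1/5

There is no surviving spouse, so the entire estate passes to Nadia's descendants per capita at each generation.
At generation 1 (Tadeusz, Stanislawa, Halina, Agnieszka, Zofia) there are 5 shares of (1)/5 = 1/5 each.
Living: Tadeusz, Stanislawa, and Zofia — each takes 1/5.
Deceased: Halina and Agnieszka. Their combined 2/5 is pooled and carried to generation 2.
At generation 2 (Kazimierz, Pelagia, Czeslaw, Jolanta) there are 4 shares of (2/5)/4 = 1/10 each.
Living: Pelagia and Czeslaw — each takes 1/10.
Deceased: Kazimierz and Jolanta. Their combined 1/5 is pooled and carried to generation 3.
At generation 3 (Oleg, Bogdan, Waclaw) there are 3 shares of (1/5)/3 = 1/15 each.
Living: Oleg, Bogdan, and Waclaw — each takes 1/15.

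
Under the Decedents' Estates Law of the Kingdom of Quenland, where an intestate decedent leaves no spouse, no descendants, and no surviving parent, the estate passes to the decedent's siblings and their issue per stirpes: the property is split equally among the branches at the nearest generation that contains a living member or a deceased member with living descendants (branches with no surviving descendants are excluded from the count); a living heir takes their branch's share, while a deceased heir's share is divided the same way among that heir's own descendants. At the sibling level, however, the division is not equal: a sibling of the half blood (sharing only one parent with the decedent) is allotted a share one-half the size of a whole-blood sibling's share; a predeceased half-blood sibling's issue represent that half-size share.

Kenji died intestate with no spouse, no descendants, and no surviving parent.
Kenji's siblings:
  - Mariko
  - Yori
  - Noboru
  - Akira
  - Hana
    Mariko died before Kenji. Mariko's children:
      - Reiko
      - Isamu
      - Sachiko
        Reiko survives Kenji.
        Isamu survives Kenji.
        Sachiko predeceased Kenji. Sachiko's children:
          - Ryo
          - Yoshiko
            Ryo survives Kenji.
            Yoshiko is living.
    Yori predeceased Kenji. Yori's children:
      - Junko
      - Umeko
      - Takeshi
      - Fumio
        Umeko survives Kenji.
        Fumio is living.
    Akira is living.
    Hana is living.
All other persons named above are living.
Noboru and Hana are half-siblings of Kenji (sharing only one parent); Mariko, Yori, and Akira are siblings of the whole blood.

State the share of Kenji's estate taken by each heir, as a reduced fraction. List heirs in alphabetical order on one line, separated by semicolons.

Akira 1/4; Fumio 1/16; Hana 1/8; Isamu 1/12; Junko 1/16; Noboru 1/8; Reiko 1/12; Ryo 1/24; Takeshi 1/16; Umeko 1/16; Yoshiko 1/24

No spouse, descendants, or parent survives, so the estate passes to Kenji's siblings per stirpes.
Half-blood siblings count for one-half the weight of whole-blood siblings at the initial division.
Dividing 1 in proportion to weights (total weight 4): Mariko (weight 1) → 1/4; Yori (weight 1) → 1/4; Noboru (weight 1/2) → 1/8; Akira (weight 1) → 1/4; Hana (weight 1/2) → 1/8.
Mariko predeceased; the 1/4 allotted to Mariko's branch passes to Mariko's issue by representation.
The 1/4 is divided into 3 equal shares of 1/12 among Reiko, Isamu, Sachiko.
Reiko is living and takes 1/12.
Isamu is living and takes 1/12.
Sachiko predeceased; the 1/12 allotted to Sachiko's branch passes to Sachiko's issue by representation.
The 1/12 is divided into 2 equal shares of 1/24 among Ryo, Yoshiko.
Ryo is living and takes 1/24.
Yoshiko is living and takes 1/24.
Yori predeceased; the 1/4 allotted to Yori's branch passes to Yori's issue by representation.
The 1/4 is divided into 4 equal shares of 1/16 among Junko, Umeko, Takeshi, Fumio.
Junko is living and takes 1/16.
Umeko is living and takes 1/16.
Takeshi is living and takes 1/16.
Fumio is living and takes 1/16.
Noboru is living and takes 1/8.
Akira is living and takes 1/4.
Hana is living and takes 1/8.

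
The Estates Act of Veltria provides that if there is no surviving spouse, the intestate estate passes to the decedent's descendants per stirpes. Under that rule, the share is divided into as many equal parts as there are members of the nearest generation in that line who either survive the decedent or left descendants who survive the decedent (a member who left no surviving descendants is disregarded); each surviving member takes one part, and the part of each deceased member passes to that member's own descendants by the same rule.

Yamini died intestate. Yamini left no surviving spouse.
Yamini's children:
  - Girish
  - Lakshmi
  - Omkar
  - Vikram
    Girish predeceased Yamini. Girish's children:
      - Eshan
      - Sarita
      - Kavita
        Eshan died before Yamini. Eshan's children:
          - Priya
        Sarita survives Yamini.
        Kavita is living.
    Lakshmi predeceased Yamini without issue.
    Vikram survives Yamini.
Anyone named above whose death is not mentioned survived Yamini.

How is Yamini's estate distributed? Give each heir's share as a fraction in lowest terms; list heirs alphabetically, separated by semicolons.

There is no surviving spouse, so the entire estate passes to Yamini's descendants per stirpes.
Lakshmi left no surviving issue, so that branch lapses and is disregarded.
The estate is divided into 3 equal shares of 1/3 among Girish, Omkar, Vikram.
Girish predeceased; the 1/3 allotted to Girish's branch passes to Girish's issue by representation.
The 1/3 is divided into 3 equal shares of 1/9 among Eshan, Sarita, Kavita.
Eshan predeceased; the 1/9 allotted to Eshan's branch passes to Eshan's issue by representation.
Priya is the sole taker at this level and receives the full 1/9.
Sarita is living and takes 1/9.
Kavita is living and takes 1/9.
Omkar is living and takes 1/3.
Vikram is living and takes 1/3.

Kavita 1/9; Omkar 1/3; Priya 1/9; Sarita 1/9; Vikram 1/3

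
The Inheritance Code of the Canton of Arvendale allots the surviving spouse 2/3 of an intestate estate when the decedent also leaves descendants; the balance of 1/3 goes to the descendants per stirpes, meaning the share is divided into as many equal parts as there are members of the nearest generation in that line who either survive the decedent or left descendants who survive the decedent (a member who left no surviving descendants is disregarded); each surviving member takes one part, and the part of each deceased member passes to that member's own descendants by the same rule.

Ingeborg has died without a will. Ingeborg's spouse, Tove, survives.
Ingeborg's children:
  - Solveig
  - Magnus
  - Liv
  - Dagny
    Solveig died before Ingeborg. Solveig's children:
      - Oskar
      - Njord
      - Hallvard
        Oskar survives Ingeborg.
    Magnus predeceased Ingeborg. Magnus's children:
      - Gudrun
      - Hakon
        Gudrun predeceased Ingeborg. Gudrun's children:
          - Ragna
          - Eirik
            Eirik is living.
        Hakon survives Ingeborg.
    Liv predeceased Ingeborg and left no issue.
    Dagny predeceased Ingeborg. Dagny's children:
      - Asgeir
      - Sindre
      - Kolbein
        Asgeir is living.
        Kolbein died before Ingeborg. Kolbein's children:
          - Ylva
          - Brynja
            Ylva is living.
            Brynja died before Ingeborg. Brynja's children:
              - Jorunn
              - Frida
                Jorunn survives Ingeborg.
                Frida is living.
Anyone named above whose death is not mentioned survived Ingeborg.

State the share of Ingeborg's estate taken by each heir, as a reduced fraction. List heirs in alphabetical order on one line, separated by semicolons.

Tove, as surviving spouse, takes 2/3.
The remaining 1/3 passes to Ingeborg's descendants per stirpes.
Liv left no surviving issue, so that branch lapses and is disregarded.
The 1/3 is divided into 3 equal shares of 1/9 among Solveig, Magnus, Dagny.
Solveig predeceased; the 1/9 allotted to Solveig's branch passes to Solveig's issue by representation.
The 1/9 is divided into 3 equal shares of 1/27 among Oskar, Njord, Hallvard.
Oskar is living and takes 1/27.
Njord is living and takes 1/27.
Hallvard is living and takes 1/27.
Magnus predeceased; the 1/9 allotted to Magnus's branch passes to Magnus's issue by representation.
The 1/9 is divided into 2 equal shares of 1/18 among Gudrun, Hakon.
Gudrun predeceased; the 1/18 allotted to Gudrun's branch passes to Gudrun's issue by representation.
The 1/18 is divided into 2 equal shares of 1/36 among Ragna, Eirik.
Ragna is living and takes 1/36.
Eirik is living and takes 1/36.
Hakon is living and takes 1/18.
Dagny predeceased; the 1/9 allotted to Dagny's branch passes to Dagny's issue by representation.
The 1/9 is divided into 3 equal shares of 1/27 among Asgeir, Sindre, Kolbein.
Asgeir is living and takes 1/27.
Sindre is living and takes 1/27.
Kolbein predeceased; the 1/27 allotted to Kolbein's branch passes to Kolbein's issue by representation.
The 1/27 is divided into 2 equal shares of 1/54 among Ylva, Brynja.
Ylva is living and takes 1/54.
Brynja predeceased; the 1/54 allotted to Brynja's branch passes to Brynja's issue by representation.
The 1/54 is divided into 2 equal shares of 1/108 among Jorunn, Frida.
Jorunn is living and takes 1/108.
Frida is living and takes 1/108.

Asgeir 1/27; Eirik 1/36; Frida 1/108; Hakon 1/18; Hallvard 1/27; Jorunn 1/108; Njord 1/27; Oskar 1/27; Ragna 1/36; Sindre 1/27; Tove 2/3; Ylva 1/54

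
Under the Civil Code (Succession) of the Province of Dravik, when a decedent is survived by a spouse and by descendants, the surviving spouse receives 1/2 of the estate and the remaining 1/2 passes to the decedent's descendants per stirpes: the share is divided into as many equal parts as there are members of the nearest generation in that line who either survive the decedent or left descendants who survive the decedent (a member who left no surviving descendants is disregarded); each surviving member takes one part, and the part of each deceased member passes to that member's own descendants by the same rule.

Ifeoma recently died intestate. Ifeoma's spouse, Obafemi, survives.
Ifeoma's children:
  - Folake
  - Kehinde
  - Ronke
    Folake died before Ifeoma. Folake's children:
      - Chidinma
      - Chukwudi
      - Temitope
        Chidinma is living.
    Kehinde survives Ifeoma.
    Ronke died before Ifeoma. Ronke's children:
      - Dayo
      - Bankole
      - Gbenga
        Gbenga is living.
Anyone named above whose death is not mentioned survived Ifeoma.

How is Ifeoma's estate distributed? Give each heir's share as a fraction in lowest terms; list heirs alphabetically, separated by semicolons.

Obafemi, as surviving spouse, takes 1/2.
The remaining 1/2 passes to Ifeoma's descendants per stirpes.
The 1/2 is divided into 3 equal shares of 1/6 among Folake, Kehinde, Ronke.
Folake predeceased; the 1/6 allotted to Folake's branch passes to Folake's issue by representation.
The 1/6 is divided into 3 equal shares of 1/18 among Chidinma, Chukwudi, Temitope.
Chidinma is living and takes 1/18.
Chukwudi is living and takes 1/18.
Temitope is living and takes 1/18.
Kehinde is living and takes 1/6.
Ronke predeceased; the 1/6 allotted to Ronke's branch passes to Ronke's issue by representation.
The 1/6 is divided into 3 equal shares of 1/18 among Dayo, Bankole, Gbenga.
Dayo is living and takes 1/18.
Bankole is living and takes 1/18.
Gbenga is living and takes 1/18.

Bankole 1/18; Chidinma 1/18; Chukwudi 1/18; Dayo 1/18; Gbenga 1/18; Kehinde 1/6; Obafemi 1/2; Temitope 1/18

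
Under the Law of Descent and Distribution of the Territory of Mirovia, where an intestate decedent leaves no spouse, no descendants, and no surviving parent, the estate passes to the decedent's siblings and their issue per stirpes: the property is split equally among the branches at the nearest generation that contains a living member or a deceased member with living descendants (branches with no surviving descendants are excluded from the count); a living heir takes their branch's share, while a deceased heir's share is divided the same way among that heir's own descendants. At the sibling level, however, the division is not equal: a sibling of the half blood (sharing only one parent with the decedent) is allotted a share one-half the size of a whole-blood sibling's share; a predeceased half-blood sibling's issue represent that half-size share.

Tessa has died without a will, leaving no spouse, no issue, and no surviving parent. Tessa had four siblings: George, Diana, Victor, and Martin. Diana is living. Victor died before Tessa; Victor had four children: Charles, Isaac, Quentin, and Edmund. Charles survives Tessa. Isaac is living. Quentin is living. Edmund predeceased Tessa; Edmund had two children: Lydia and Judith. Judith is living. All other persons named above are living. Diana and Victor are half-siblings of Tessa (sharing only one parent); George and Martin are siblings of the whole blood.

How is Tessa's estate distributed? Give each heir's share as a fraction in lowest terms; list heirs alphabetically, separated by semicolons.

No spouse, descendants, or parent survives, so the estate passes to Tessa's siblings per stirpes.
Half-blood siblings count for one-half the weight of whole-blood siblings at the initial division.
Dividing 1 in proportion to weights (total weight 3): George (weight 1) → 1/3; Diana (weight 1/2) → 1/6; Victor (weight 1/2) → 1/6; Martin (weight 1) → 1/3.
George is living and takes 1/3.
Diana is living and takes 1/6.
Victor predeceased; the 1/6 allotted to Victor's branch passes to Victor's issue by representation.
The 1/6 is divided into 4 equal shares of 1/24 among Charles, Isaac, Quentin, Edmund.
Charles is living and takes 1/24.
Isaac is living and takes 1/24.
Quentin is living and takes 1/24.
Edmund predeceased; the 1/24 allotted to Edmund's branch passes to Edmund's issue by representation.
The 1/24 is divided into 2 equal shares of 1/48 among Lydia, Judith.
Lydia is living and takes 1/48.
Judith is living and takes 1/48.
Martin is living and takes 1/3.

Charles 1/24; Diana 1/6; George 1/3; Isaac 1/24; Judith 1/48; Lydia 1/48; Martin 1/3; Quentin 1/24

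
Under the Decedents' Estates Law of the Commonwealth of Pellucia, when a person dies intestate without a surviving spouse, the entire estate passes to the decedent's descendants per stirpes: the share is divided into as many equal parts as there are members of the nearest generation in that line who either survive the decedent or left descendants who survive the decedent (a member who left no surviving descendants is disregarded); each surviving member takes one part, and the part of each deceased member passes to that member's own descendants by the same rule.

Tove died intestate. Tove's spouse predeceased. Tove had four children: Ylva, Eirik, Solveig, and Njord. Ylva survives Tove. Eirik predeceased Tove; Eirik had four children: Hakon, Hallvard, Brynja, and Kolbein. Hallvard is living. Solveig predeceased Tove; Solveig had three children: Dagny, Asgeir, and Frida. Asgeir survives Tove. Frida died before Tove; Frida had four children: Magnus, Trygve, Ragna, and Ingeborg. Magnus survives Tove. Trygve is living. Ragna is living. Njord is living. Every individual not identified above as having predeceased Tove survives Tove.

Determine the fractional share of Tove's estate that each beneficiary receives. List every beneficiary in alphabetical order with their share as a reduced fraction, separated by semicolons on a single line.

Asgeir 1/12; Brynja 1/16; Dagny 1/12; Hakon 1/16; Hallvard 1/16; Ingeborg 1/48; Kolbein 1/16; Magnus 1/48; Njord 1/4; Ragna 1/48; Trygve 1/48; Ylva 1/4

There is no surviving spouse, so the entire estate passes to Tove's descendants per stirpes.
The estate is divided into 4 equal shares of 1/4 among Ylva, Eirik, Solveig, Njord.
Ylva is living and takes 1/4.
Eirik predeceased; the 1/4 allotted to Eirik's branch passes to Eirik's issue by representation.
The 1/4 is divided into 4 equal shares of 1/16 among Hakon, Hallvard, Brynja, Kolbein.
Hakon is living and takes 1/16.
Hallvard is living and takes 1/16.
Brynja is living and takes 1/16.
Kolbein is living and takes 1/16.
Solveig predeceased; the 1/4 allotted to Solveig's branch passes to Solveig's issue by representation.
The 1/4 is divided into 3 equal shares of 1/12 among Dagny, Asgeir, Frida.
Dagny is living and takes 1/12.
Asgeir is living and takes 1/12.
Frida predeceased; the 1/12 allotted to Frida's branch passes to Frida's issue by representation.
The 1/12 is divided into 4 equal shares of 1/48 among Magnus, Trygve, Ragna, Ingeborg.
Magnus is living and takes 1/48.
Trygve is living and takes 1/48.
Ragna is living and takes 1/48.
Ingeborg is living and takes 1/48.
Njord is living and takes 1/4.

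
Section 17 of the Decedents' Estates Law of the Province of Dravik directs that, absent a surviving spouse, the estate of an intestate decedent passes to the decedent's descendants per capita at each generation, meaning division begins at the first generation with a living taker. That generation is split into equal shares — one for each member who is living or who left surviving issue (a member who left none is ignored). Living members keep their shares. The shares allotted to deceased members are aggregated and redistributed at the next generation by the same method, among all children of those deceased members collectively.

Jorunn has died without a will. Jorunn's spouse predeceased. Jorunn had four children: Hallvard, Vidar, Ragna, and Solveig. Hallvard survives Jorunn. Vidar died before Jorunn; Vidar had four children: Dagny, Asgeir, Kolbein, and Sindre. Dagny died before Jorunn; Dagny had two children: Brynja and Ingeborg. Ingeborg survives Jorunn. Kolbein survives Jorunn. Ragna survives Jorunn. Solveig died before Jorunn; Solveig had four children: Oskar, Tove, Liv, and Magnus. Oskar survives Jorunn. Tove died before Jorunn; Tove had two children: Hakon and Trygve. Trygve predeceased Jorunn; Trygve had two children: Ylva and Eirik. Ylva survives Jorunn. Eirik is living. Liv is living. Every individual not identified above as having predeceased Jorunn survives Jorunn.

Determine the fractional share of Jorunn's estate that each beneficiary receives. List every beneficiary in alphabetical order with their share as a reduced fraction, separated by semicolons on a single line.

Asgeir 1/16; Brynja 1/32; Eirik 1/64; Hakon 1/32; Hallvard 1/4; Ingeborg 1/32; Kolbein 1/16; Liv 1/16; Magnus 1/16; Oskar 1/16; Ragna 1/4; Sindre 1/16; Ylva 1/64

There is no surviving spouse, so the entire estate passes to Jorunn's descendants per capita at each generation.
At generation 1 (Hallvard, Vidar, Ragna, Solveig) there are 4 shares of (1)/4 = 1/4 each.
Living: Hallvard and Ragna — each takes 1/4.
Deceased: Vidar and Solveig. Their combined 1/2 is pooled and carried to generation 2.
At generation 2 (Dagny, Asgeir, Kolbein, Sindre, Oskar, Tove, Liv, Magnus) there are 8 shares of (1/2)/8 = 1/16 each.
Living: Asgeir, Kolbein, Sindre, Oskar, Liv, and Magnus — each takes 1/16.
Deceased: Dagny and Tove. Their combined 1/8 is pooled and carried to generation 3.
At generation 3 (Brynja, Ingeborg, Hakon, Trygve) there are 4 shares of (1/8)/4 = 1/32 each.
Living: Brynja, Ingeborg, and Hakon — each takes 1/32.
Deceased: Trygve. That 1/32 share is carried to generation 4.
At generation 4 (Ylva, Eirik) there are 2 shares of (1/32)/2 = 1/64 each.
Living: Ylva and Eirik — each takes 1/64.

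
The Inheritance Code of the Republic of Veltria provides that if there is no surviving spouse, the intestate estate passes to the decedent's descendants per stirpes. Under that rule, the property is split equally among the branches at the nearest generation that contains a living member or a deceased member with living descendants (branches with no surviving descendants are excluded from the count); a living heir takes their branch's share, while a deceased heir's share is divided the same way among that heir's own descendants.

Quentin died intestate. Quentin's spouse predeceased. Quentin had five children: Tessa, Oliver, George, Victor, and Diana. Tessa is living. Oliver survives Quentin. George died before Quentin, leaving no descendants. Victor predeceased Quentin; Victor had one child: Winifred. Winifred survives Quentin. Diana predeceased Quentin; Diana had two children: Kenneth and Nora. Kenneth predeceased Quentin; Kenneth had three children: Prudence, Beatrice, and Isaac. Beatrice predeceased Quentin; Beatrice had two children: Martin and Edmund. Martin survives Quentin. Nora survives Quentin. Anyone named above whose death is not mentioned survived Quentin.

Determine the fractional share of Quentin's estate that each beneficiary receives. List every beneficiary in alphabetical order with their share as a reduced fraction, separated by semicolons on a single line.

Edmund 1/48; Isaac 1/24; Martin 1/48; Nora 1/8; Oliver 1/4; Prudence 1/24; Tessa 1/4; Winifred 1/4

There is no surviving spouse, so the entire estate passes to Quentin's descendants per stirpes.
George left no surviving issue, so that branch lapses and is disregarded.
The estate is divided into 4 equal shares of 1/4 among Tessa, Oliver, Victor, Diana.
Tessa is living and takes 1/4.
Oliver is living and takes 1/4.
Victor predeceased; the 1/4 allotted to Victor's branch passes to Victor's issue by representation.
Winifred is the sole taker at this level and receives the full 1/4.
Diana predeceased; the 1/4 allotted to Diana's branch passes to Diana's issue by representation.
The 1/4 is divided into 2 equal shares of 1/8 among Kenneth, Nora.
Kenneth predeceased; the 1/8 allotted to Kenneth's branch passes to Kenneth's issue by representation.
The 1/8 is divided into 3 equal shares of 1/24 among Prudence, Beatrice, Isaac.
Prudence is living and takes 1/24.
Beatrice predeceased; the 1/24 allotted to Beatrice's branch passes to Beatrice's issue by representation.
The 1/24 is divided into 2 equal shares of 1/48 among Martin, Edmund.
Martin is living and takes 1/48.
Edmund is living and takes 1/48.
Isaac is living and takes 1/24.
Nora is living and takes 1/8.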